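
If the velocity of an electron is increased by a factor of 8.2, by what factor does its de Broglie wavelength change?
The wavelength decreases by a factor of 8.2.

From λ = h/(mv), the wavelength is inversely proportional to velocity:

λ ∝ 1/v

If v → 8.2v, then λ → λ/8.2

When velocity is increased by a factor of 8.2, the wavelength decreases by a factor of 8.2.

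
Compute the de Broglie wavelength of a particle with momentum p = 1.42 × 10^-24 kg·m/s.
4.67 × 10^-10 m

Using the de Broglie relation λ = h/p:

λ = h/p
λ = (6.626 × 10^-34 J·s) / (1.42 × 10^-24 kg·m/s)
λ = 4.67 × 10^-10 m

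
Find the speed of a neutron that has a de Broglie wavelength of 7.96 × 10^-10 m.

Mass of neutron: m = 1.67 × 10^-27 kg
4.98 × 10^2 m/s

From the de Broglie relation λ = h/(mv), we solve for v:

v = h/(mλ)
v = (6.626 × 10^-34 J·s) / (1.67 × 10^-27 kg × 7.96 × 10^-10 m)
v = 4.98 × 10^2 m/s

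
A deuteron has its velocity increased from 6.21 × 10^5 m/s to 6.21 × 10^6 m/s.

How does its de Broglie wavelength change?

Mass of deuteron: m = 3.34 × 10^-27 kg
The wavelength decreases by a factor of 10.

Using λ = h/(mv):

Initial wavelength: λ₁ = h/(mv₁) = 3.19 × 10^-13 m
Final wavelength: λ₂ = h/(mv₂) = 3.19 × 10^-14 m

Since λ ∝ 1/v, when velocity increases by a factor of 10, the wavelength decreases by a factor of 10.

λ₂/λ₁ = v₁/v₂ = 1/10

The wavelength decreases by a factor of 10.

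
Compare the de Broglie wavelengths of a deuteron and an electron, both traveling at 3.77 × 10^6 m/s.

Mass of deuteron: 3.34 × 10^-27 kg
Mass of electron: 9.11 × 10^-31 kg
The electron has the longer wavelength.

Using λ = h/(mv), since both particles have the same velocity, the wavelength depends only on mass.

For deuteron: λ₁ = h/(m₁v) = 5.26 × 10^-14 m
For electron: λ₂ = h/(m₂v) = 1.93 × 10^-10 m

Since λ ∝ 1/m at constant velocity, the lighter particle has the longer wavelength.

The electron has the longer de Broglie wavelength.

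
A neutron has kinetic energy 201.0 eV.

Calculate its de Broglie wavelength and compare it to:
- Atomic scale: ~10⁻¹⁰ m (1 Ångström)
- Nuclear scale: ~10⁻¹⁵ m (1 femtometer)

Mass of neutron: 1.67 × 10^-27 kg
λ = 2.02 × 10^-12 m, which is between nuclear and atomic scales.

Using λ = h/√(2mKE):

KE = 201.0 eV = 3.220 × 10^-17 J

λ = h/√(2mKE)
λ = (6.626 × 10^-34 J·s) / √(2 × 1.67 × 10^-27 kg × 3.220 × 10^-17 J)
λ = 2.02 × 10^-12 m

Comparison:
- Atomic scale (10⁻¹⁰ m): λ is 0.02× this size
- Nuclear scale (10⁻¹⁵ m): λ is 2e+03× this size

The wavelength is between nuclear and atomic scales.

This wavelength is appropriate for probing atomic structure but too large for nuclear physics experiments.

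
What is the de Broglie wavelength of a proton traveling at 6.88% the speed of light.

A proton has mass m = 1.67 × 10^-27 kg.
1.92 × 10^-14 m

Using the de Broglie relation λ = h/(mv):

v = 6.88% × c = 2.063 × 10^7 m/s

λ = h/(mv)
λ = (6.626 × 10^-34 J·s) / (1.67 × 10^-27 kg × 2.063 × 10^7 m/s)
λ = 1.92 × 10^-14 m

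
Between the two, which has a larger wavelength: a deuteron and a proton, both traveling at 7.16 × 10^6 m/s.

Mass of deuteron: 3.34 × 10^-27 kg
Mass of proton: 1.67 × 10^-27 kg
The proton has the longer wavelength.

Using λ = h/(mv), since both particles have the same velocity, the wavelength depends only on mass.

For deuteron: λ₁ = h/(m₁v) = 2.77 × 10^-14 m
For proton: λ₂ = h/(m₂v) = 5.54 × 10^-14 m

Since λ ∝ 1/m at constant velocity, the lighter particle has the longer wavelength.

The proton has the longer de Broglie wavelength.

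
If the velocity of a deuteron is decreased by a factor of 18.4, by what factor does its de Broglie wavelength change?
The wavelength increases by a factor of 18.4.

From λ = h/(mv), the wavelength is inversely proportional to velocity:

λ ∝ 1/v

If v → v/18.4, then λ → 18.4λ

When velocity is decreased by a factor of 18.4, the wavelength increases by a factor of 18.4.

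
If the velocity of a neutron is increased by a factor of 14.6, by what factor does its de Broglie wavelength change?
The wavelength decreases by a factor of 14.6.

From λ = h/(mv), the wavelength is inversely proportional to velocity:

λ ∝ 1/v

If v → 14.6v, then λ → λ/14.6

When velocity is increased by a factor of 14.6, the wavelength decreases by a factor of 14.6.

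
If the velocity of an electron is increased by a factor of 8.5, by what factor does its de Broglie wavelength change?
The wavelength decreases by a factor of 8.5.

From λ = h/(mv), the wavelength is inversely proportional to velocity:

λ ∝ 1/v

If v → 8.5v, then λ → λ/8.5

When velocity is increased by a factor of 8.5, the wavelength decreases by a factor of 8.5.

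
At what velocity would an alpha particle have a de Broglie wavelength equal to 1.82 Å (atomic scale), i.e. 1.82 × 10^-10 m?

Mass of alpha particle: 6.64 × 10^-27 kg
5.48 × 10^2 m/s

From λ = h/(mv), solve for v:

v = h/(mλ)
v = (6.626 × 10^-34 J·s) / (6.64 × 10^-27 kg × 1.82 × 10^-10 m)
v = 5.48 × 10^2 m/s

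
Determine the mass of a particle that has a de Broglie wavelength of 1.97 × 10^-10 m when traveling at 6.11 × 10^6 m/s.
5.50 × 10^-31 kg

From the de Broglie relation λ = h/(mv), we solve for m:

m = h/(λv)
m = (6.626 × 10^-34 J·s) / (1.97 × 10^-10 m × 6.11 × 10^6 m/s)
m = 5.50 × 10^-31 kg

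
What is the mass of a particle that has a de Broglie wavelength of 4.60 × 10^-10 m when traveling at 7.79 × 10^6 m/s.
1.85 × 10^-31 kg

From the de Broglie relation λ = h/(mv), we solve for m:

m = h/(λv)
m = (6.626 × 10^-34 J·s) / (4.60 × 10^-10 m × 7.79 × 10^6 m/s)
m = 1.85 × 10^-31 kg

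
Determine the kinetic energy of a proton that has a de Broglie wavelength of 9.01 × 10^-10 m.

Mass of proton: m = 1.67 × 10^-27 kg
1.62 × 10^-22 J (or 1.01 × 10^-3 eV)

From λ = h/√(2mKE), we solve for KE:

λ² = h²/(2mKE)
KE = h²/(2mλ²)
KE = (6.626 × 10^-34 J·s)² / (2 × 1.67 × 10^-27 kg × (9.01 × 10^-10 m)²)
KE = 1.62 × 10^-22 J
KE = 1.01 × 10^-3 eV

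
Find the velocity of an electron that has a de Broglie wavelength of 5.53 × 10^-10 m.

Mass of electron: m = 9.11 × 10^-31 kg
1.32 × 10^6 m/s

From the de Broglie relation λ = h/(mv), we solve for v:

v = h/(mλ)
v = (6.626 × 10^-34 J·s) / (9.11 × 10^-31 kg × 5.53 × 10^-10 m)
v = 1.32 × 10^6 m/s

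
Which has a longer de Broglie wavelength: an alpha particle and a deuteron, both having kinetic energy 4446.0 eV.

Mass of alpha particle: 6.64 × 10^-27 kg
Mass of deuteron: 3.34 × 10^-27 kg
The deuteron has the longer wavelength.

Using λ = h/√(2mKE):

For alpha particle: λ₁ = h/√(2m₁KE) = 2.15 × 10^-13 m
For deuteron: λ₂ = h/√(2m₂KE) = 3.04 × 10^-13 m

Since λ ∝ 1/√m at constant kinetic energy, the lighter particle has the longer wavelength.

The deuteron has the longer de Broglie wavelength.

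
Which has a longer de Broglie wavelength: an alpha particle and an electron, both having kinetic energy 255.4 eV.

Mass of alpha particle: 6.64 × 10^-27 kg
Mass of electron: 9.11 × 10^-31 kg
The electron has the longer wavelength.

Using λ = h/√(2mKE):

For alpha particle: λ₁ = h/√(2m₁KE) = 8.99 × 10^-13 m
For electron: λ₂ = h/√(2m₂KE) = 7.67 × 10^-11 m

Since λ ∝ 1/√m at constant kinetic energy, the lighter particle has the longer wavelength.

The electron has the longer de Broglie wavelength.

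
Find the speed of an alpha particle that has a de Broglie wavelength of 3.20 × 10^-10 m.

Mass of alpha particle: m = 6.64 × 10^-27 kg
3.12 × 10^2 m/s

From the de Broglie relation λ = h/(mv), we solve for v:

v = h/(mλ)
v = (6.626 × 10^-34 J·s) / (6.64 × 10^-27 kg × 3.20 × 10^-10 m)
v = 3.12 × 10^2 m/s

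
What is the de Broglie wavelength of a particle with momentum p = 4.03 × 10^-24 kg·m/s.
1.64 × 10^-10 m

Using the de Broglie relation λ = h/p:

λ = h/p
λ = (6.626 × 10^-34 J·s) / (4.03 × 10^-24 kg·m/s)
λ = 1.64 × 10^-10 m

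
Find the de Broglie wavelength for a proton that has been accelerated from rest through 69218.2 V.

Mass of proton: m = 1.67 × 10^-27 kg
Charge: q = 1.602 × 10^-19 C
1.09 × 10^-13 m

When a particle is accelerated through voltage V, it gains kinetic energy KE = qV.

The de Broglie wavelength is then λ = h/√(2mqV):

λ = h/√(2mqV)
λ = (6.626 × 10^-34 J·s) / √(2 × 1.67 × 10^-27 kg × 1.602 × 10^-19 C × 69218.2 V)
λ = 1.09 × 10^-13 m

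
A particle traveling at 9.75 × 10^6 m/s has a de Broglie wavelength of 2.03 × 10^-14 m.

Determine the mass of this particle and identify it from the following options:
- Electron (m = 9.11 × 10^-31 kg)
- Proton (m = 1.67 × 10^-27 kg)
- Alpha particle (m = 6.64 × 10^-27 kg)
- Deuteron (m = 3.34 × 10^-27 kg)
The particle is a deuteron.

From λ = h/(mv), solve for mass:

m = h/(λv)
m = (6.626 × 10^-34 J·s) / (2.03 × 10^-14 m × 9.75 × 10^6 m/s)
m = 3.35 × 10^-27 kg

Comparing with the listed masses, this is closest to a deuteron.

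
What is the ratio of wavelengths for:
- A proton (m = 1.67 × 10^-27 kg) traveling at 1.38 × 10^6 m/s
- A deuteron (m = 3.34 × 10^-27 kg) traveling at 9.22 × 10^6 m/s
λ₁/λ₂ = 13.4

Using λ = h/(mv):

λ₁ = h/(m₁v₁) = 2.88 × 10^-13 m
λ₂ = h/(m₂v₂) = 2.15 × 10^-14 m

Ratio λ₁/λ₂ = (m₂v₂)/(m₁v₁)
         = (3.34 × 10^-27 kg × 9.22 × 10^6 m/s) / (1.67 × 10^-27 kg × 1.38 × 10^6 m/s)
         = 13.4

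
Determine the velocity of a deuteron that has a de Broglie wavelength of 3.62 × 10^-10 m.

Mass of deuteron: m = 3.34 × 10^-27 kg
5.48 × 10^2 m/s

From the de Broglie relation λ = h/(mv), we solve for v:

v = h/(mλ)
v = (6.626 × 10^-34 J·s) / (3.34 × 10^-27 kg × 3.62 × 10^-10 m)
v = 5.48 × 10^2 m/s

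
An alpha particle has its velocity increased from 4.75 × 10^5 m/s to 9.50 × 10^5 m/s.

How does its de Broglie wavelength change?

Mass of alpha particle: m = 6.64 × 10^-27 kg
The wavelength decreases by a factor of 2.

Using λ = h/(mv):

Initial wavelength: λ₁ = h/(mv₁) = 2.10 × 10^-13 m
Final wavelength: λ₂ = h/(mv₂) = 1.05 × 10^-13 m

Since λ ∝ 1/v, when velocity increases by a factor of 2, the wavelength decreases by a factor of 2.

λ₂/λ₁ = v₁/v₂ = 1/2

The wavelength decreases by a factor of 2.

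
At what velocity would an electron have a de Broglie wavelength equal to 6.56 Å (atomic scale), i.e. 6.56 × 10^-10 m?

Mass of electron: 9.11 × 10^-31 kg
1.11 × 10^6 m/s

From λ = h/(mv), solve for v:

v = h/(mλ)
v = (6.626 × 10^-34 J·s) / (9.11 × 10^-31 kg × 6.56 × 10^-10 m)
v = 1.11 × 10^6 m/s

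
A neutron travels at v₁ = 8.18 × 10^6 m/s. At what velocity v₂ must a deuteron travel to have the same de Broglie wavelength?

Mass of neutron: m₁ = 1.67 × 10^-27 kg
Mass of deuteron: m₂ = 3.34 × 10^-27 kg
v₂ = 4.09 × 10^6 m/s

For equal de Broglie wavelengths: λ₁ = λ₂

h/(m₁v₁) = h/(m₂v₂)
m₁v₁ = m₂v₂
v₂ = v₁ · (m₁/m₂)

v₂ = 8.18 × 10^6 m/s × (1.67 × 10^-27 kg / 3.34 × 10^-27 kg)
v₂ = 4.09 × 10^6 m/s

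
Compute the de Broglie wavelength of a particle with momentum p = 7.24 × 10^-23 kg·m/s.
9.15 × 10^-12 m

Using the de Broglie relation λ = h/p:

λ = h/p
λ = (6.626 × 10^-34 J·s) / (7.24 × 10^-23 kg·m/s)
λ = 9.15 × 10^-12 m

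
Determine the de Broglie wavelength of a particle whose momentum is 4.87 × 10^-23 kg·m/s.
1.36 × 10^-11 m

Using the de Broglie relation λ = h/p:

λ = h/p
λ = (6.626 × 10^-34 J·s) / (4.87 × 10^-23 kg·m/s)
λ = 1.36 × 10^-11 m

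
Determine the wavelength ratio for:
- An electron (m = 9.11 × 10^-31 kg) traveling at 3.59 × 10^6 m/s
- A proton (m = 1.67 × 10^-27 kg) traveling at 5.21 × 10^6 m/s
λ₁/λ₂ = 2.66 × 10^3

Using λ = h/(mv):

λ₁ = h/(m₁v₁) = 2.03 × 10^-10 m
λ₂ = h/(m₂v₂) = 7.62 × 10^-14 m

Ratio λ₁/λ₂ = (m₂v₂)/(m₁v₁)
         = (1.67 × 10^-27 kg × 5.21 × 10^6 m/s) / (9.11 × 10^-31 kg × 3.59 × 10^6 m/s)
         = 2.66 × 10^3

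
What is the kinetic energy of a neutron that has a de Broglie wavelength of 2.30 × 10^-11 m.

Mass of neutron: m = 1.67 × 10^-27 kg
2.48 × 10^-19 J (or 1.55 eV)

From λ = h/√(2mKE), we solve for KE:

λ² = h²/(2mKE)
KE = h²/(2mλ²)
KE = (6.626 × 10^-34 J·s)² / (2 × 1.67 × 10^-27 kg × (2.30 × 10^-11 m)²)
KE = 2.48 × 10^-19 J
KE = 1.55 eV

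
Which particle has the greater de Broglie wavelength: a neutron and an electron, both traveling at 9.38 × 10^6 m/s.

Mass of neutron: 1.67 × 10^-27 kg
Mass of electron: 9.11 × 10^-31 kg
The electron has the longer wavelength.

Using λ = h/(mv), since both particles have the same velocity, the wavelength depends only on mass.

For neutron: λ₁ = h/(m₁v) = 4.23 × 10^-14 m
For electron: λ₂ = h/(m₂v) = 7.75 × 10^-11 m

Since λ ∝ 1/m at constant velocity, the lighter particle has the longer wavelength.

The electron has the longer de Broglie wavelength.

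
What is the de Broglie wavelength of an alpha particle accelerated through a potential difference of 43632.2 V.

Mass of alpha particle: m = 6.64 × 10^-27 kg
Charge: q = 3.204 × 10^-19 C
4.86 × 10^-14 m

When a particle is accelerated through voltage V, it gains kinetic energy KE = qV.

The de Broglie wavelength is then λ = h/√(2mqV):

λ = h/√(2mqV)
λ = (6.626 × 10^-34 J·s) / √(2 × 6.64 × 10^-27 kg × 3.204 × 10^-19 C × 43632.2 V)
λ = 4.86 × 10^-14 m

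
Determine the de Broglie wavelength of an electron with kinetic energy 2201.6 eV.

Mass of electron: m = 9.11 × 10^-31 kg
2.61 × 10^-11 m

Using λ = h/√(2mKE):

First convert KE to Joules: KE = 2201.6 eV = 3.527 × 10^-16 J

λ = h/√(2mKE)
λ = (6.626 × 10^-34 J·s) / √(2 × 9.11 × 10^-31 kg × 3.527 × 10^-16 J)
λ = 2.61 × 10^-11 m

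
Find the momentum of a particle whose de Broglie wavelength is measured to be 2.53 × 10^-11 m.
2.62 × 10^-23 kg·m/s

From the de Broglie relation λ = h/p, we solve for p:

p = h/λ
p = (6.626 × 10^-34 J·s) / (2.53 × 10^-11 m)
p = 2.62 × 10^-23 kg·m/s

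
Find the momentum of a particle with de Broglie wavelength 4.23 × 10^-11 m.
1.57 × 10^-23 kg·m/s

From the de Broglie relation λ = h/p, we solve for p:

p = h/λ
p = (6.626 × 10^-34 J·s) / (4.23 × 10^-11 m)
p = 1.57 × 10^-23 kg·m/s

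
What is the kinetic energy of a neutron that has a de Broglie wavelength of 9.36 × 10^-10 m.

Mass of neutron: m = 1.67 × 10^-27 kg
1.50 × 10^-22 J (or 9.36 × 10^-4 eV)

From λ = h/√(2mKE), we solve for KE:

λ² = h²/(2mKE)
KE = h²/(2mλ²)
KE = (6.626 × 10^-34 J·s)² / (2 × 1.67 × 10^-27 kg × (9.36 × 10^-10 m)²)
KE = 1.50 × 10^-22 J
KE = 9.36 × 10^-4 eV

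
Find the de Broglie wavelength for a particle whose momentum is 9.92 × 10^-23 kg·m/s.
6.68 × 10^-12 m

Using the de Broglie relation λ = h/p:

λ = h/p
λ = (6.626 × 10^-34 J·s) / (9.92 × 10^-23 kg·m/s)
λ = 6.68 × 10^-12 m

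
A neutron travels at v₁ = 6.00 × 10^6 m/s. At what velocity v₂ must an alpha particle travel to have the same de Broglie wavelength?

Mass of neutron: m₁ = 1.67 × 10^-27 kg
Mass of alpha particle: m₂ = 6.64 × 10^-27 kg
v₂ = 1.51 × 10^6 m/s

For equal de Broglie wavelengths: λ₁ = λ₂

h/(m₁v₁) = h/(m₂v₂)
m₁v₁ = m₂v₂
v₂ = v₁ · (m₁/m₂)

v₂ = 6.00 × 10^6 m/s × (1.67 × 10^-27 kg / 6.64 × 10^-27 kg)
v₂ = 1.51 × 10^6 m/s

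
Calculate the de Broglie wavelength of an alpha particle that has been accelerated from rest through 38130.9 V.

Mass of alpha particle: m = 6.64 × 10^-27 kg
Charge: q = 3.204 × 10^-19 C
5.20 × 10^-14 m

When a particle is accelerated through voltage V, it gains kinetic energy KE = qV.

The de Broglie wavelength is then λ = h/√(2mqV):

λ = h/√(2mqV)
λ = (6.626 × 10^-34 J·s) / √(2 × 6.64 × 10^-27 kg × 3.204 × 10^-19 C × 38130.9 V)
λ = 5.20 × 10^-14 m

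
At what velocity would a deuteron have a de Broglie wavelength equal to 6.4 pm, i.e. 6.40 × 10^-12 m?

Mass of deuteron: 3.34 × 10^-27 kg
3.10 × 10^4 m/s

From λ = h/(mv), solve for v:

v = h/(mλ)
v = (6.626 × 10^-34 J·s) / (3.34 × 10^-27 kg × 6.40 × 10^-12 m)
v = 3.10 × 10^4 m/s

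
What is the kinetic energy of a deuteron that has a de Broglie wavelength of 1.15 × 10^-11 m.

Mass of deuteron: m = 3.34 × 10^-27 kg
4.97 × 10^-19 J (or 3.10 eV)

From λ = h/√(2mKE), we solve for KE:

λ² = h²/(2mKE)
KE = h²/(2mλ²)
KE = (6.626 × 10^-34 J·s)² / (2 × 3.34 × 10^-27 kg × (1.15 × 10^-11 m)²)
KE = 4.97 × 10^-19 J
KE = 3.10 eV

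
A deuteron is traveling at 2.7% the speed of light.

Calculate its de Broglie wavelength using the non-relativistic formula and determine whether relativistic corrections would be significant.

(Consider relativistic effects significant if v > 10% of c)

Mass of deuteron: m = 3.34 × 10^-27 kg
No, relativistic corrections are not needed.

Using the non-relativistic de Broglie formula λ = h/(mv):

v = 2.7% × c = 8.094 × 10^6 m/s

λ = h/(mv)
λ = (6.626 × 10^-34 J·s) / (3.34 × 10^-27 kg × 8.094 × 10^6 m/s)
λ = 2.45 × 10^-14 m

Since v = 2.7% of c < 10% of c, relativistic corrections are NOT significant and this non-relativistic result is a good approximation.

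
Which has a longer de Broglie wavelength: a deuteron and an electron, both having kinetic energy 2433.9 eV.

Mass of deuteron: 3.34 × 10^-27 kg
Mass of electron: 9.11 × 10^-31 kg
The electron has the longer wavelength.

Using λ = h/√(2mKE):

For deuteron: λ₁ = h/√(2m₁KE) = 4.11 × 10^-13 m
For electron: λ₂ = h/√(2m₂KE) = 2.49 × 10^-11 m

Since λ ∝ 1/√m at constant kinetic energy, the lighter particle has the longer wavelength.

The electron has the longer de Broglie wavelength.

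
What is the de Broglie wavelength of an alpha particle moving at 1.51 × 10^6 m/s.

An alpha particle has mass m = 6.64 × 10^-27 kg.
6.61 × 10^-14 m

Using the de Broglie relation λ = h/(mv):

λ = h/(mv)
λ = (6.626 × 10^-34 J·s) / (6.64 × 10^-27 kg × 1.51 × 10^6 m/s)
λ = 6.61 × 10^-14 m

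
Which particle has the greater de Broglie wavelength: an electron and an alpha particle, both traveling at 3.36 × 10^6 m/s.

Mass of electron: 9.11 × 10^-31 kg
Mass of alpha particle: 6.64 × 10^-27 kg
The electron has the longer wavelength.

Using λ = h/(mv), since both particles have the same velocity, the wavelength depends only on mass.

For electron: λ₁ = h/(m₁v) = 2.16 × 10^-10 m
For alpha particle: λ₂ = h/(m₂v) = 2.97 × 10^-14 m

Since λ ∝ 1/m at constant velocity, the lighter particle has the longer wavelength.

The electron has the longer de Broglie wavelength.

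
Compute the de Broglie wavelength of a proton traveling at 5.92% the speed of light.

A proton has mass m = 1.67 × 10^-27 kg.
2.24 × 10^-14 m

Using the de Broglie relation λ = h/(mv):

v = 5.92% × c = 1.775 × 10^7 m/s

λ = h/(mv)
λ = (6.626 × 10^-34 J·s) / (1.67 × 10^-27 kg × 1.775 × 10^7 m/s)
λ = 2.24 × 10^-14 m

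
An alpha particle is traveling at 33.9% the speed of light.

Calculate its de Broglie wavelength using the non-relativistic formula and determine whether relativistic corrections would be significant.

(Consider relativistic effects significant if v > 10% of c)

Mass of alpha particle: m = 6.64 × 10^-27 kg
Yes, relativistic corrections are needed.

Using the non-relativistic de Broglie formula λ = h/(mv):

v = 33.9% × c = 1.016 × 10^8 m/s

λ = h/(mv)
λ = (6.626 × 10^-34 J·s) / (6.64 × 10^-27 kg × 1.016 × 10^8 m/s)
λ = 9.82 × 10^-16 m

Since v = 33.9% of c > 10% of c, relativistic corrections ARE significant and the actual wavelength would differ from this non-relativistic estimate.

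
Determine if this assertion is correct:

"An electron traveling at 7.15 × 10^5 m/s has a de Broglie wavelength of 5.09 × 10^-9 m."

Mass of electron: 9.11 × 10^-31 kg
False

The claim is incorrect.

Using λ = h/(mv):
λ = (6.626 × 10^-34 J·s) / (9.11 × 10^-31 kg × 7.15 × 10^5 m/s)
λ = 1.02 × 10^-9 m

The actual wavelength differs from the claimed 5.09 × 10^-9 m.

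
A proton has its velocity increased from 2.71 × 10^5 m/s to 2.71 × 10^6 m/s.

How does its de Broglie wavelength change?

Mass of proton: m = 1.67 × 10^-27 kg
The wavelength decreases by a factor of 10.

Using λ = h/(mv):

Initial wavelength: λ₁ = h/(mv₁) = 1.46 × 10^-12 m
Final wavelength: λ₂ = h/(mv₂) = 1.46 × 10^-13 m

Since λ ∝ 1/v, when velocity increases by a factor of 10, the wavelength decreases by a factor of 10.

λ₂/λ₁ = v₁/v₂ = 1/10

The wavelength decreases by a factor of 10.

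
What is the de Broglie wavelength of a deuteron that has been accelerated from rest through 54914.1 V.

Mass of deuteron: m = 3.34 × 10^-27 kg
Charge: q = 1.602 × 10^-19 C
8.64 × 10^-14 m

When a particle is accelerated through voltage V, it gains kinetic energy KE = qV.

The de Broglie wavelength is then λ = h/√(2mqV):

λ = h/√(2mqV)
λ = (6.626 × 10^-34 J·s) / √(2 × 3.34 × 10^-27 kg × 1.602 × 10^-19 C × 54914.1 V)
λ = 8.64 × 10^-14 m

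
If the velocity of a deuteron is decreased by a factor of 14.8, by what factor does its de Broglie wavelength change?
The wavelength increases by a factor of 14.8.

From λ = h/(mv), the wavelength is inversely proportional to velocity:

λ ∝ 1/v

If v → v/14.8, then λ → 14.8λ

When velocity is decreased by a factor of 14.8, the wavelength increases by a factor of 14.8.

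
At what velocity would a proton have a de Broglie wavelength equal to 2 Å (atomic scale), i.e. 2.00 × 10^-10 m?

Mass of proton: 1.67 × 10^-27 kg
1.98 × 10^3 m/s

From λ = h/(mv), solve for v:

v = h/(mλ)
v = (6.626 × 10^-34 J·s) / (1.67 × 10^-27 kg × 2.00 × 10^-10 m)
v = 1.98 × 10^3 m/s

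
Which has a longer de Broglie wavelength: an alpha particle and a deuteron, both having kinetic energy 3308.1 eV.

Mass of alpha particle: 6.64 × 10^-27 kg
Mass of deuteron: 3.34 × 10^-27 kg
The deuteron has the longer wavelength.

Using λ = h/√(2mKE):

For alpha particle: λ₁ = h/√(2m₁KE) = 2.50 × 10^-13 m
For deuteron: λ₂ = h/√(2m₂KE) = 3.52 × 10^-13 m

Since λ ∝ 1/√m at constant kinetic energy, the lighter particle has the longer wavelength.

The deuteron has the longer de Broglie wavelength.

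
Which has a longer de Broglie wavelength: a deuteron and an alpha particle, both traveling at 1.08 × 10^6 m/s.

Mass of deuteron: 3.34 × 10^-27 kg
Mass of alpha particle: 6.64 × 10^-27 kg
The deuteron has the longer wavelength.

Using λ = h/(mv), since both particles have the same velocity, the wavelength depends only on mass.

For deuteron: λ₁ = h/(m₁v) = 1.84 × 10^-13 m
For alpha particle: λ₂ = h/(m₂v) = 9.24 × 10^-14 m

Since λ ∝ 1/m at constant velocity, the lighter particle has the longer wavelength.

The deuteron has the longer de Broglie wavelength.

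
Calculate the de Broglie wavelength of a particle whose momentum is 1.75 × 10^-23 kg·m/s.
3.79 × 10^-11 m

Using the de Broglie relation λ = h/p:

λ = h/p
λ = (6.626 × 10^-34 J·s) / (1.75 × 10^-23 kg·m/s)
λ = 3.79 × 10^-11 m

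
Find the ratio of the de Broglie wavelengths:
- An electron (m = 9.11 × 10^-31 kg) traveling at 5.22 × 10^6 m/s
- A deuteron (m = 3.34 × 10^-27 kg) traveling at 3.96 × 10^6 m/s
λ₁/λ₂ = 2.78 × 10^3

Using λ = h/(mv):

λ₁ = h/(m₁v₁) = 1.39 × 10^-10 m
λ₂ = h/(m₂v₂) = 5.01 × 10^-14 m

Ratio λ₁/λ₂ = (m₂v₂)/(m₁v₁)
         = (3.34 × 10^-27 kg × 3.96 × 10^6 m/s) / (9.11 × 10^-31 kg × 5.22 × 10^6 m/s)
         = 2.78 × 10^3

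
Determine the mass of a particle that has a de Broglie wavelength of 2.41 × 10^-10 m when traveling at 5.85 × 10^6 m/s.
4.70 × 10^-31 kg

From the de Broglie relation λ = h/(mv), we solve for m:

m = h/(λv)
m = (6.626 × 10^-34 J·s) / (2.41 × 10^-10 m × 5.85 × 10^6 m/s)
m = 4.70 × 10^-31 kg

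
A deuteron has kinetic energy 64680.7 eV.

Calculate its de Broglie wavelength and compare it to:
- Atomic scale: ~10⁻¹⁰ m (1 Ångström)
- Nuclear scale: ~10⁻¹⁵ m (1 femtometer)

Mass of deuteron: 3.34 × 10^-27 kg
λ = 7.96 × 10^-14 m, which is between nuclear and atomic scales.

Using λ = h/√(2mKE):

KE = 64680.7 eV = 1.036 × 10^-14 J

λ = h/√(2mKE)
λ = (6.626 × 10^-34 J·s) / √(2 × 3.34 × 10^-27 kg × 1.036 × 10^-14 J)
λ = 7.96 × 10^-14 m

Comparison:
- Atomic scale (10⁻¹⁰ m): λ is 0.0008× this size
- Nuclear scale (10⁻¹⁵ m): λ is 80× this size

The wavelength is between nuclear and atomic scales.

This wavelength is appropriate for probing atomic structure but too large for nuclear physics experiments.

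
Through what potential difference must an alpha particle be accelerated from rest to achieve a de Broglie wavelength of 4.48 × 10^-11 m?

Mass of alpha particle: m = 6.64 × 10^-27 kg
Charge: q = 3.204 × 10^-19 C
5.14 × 10^-2 V

From λ = h/√(2mqV), we solve for V:

λ² = h²/(2mqV)
V = h²/(2mqλ²)
V = (6.626 × 10^-34 J·s)² / (2 × 6.64 × 10^-27 kg × 3.204 × 10^-19 C × (4.48 × 10^-11 m)²)
V = 5.14 × 10^-2 V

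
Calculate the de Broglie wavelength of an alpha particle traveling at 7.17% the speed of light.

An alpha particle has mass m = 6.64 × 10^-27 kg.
4.64 × 10^-15 m

Using the de Broglie relation λ = h/(mv):

v = 7.17% × c = 2.150 × 10^7 m/s

λ = h/(mv)
λ = (6.626 × 10^-34 J·s) / (6.64 × 10^-27 kg × 2.150 × 10^7 m/s)
λ = 4.64 × 10^-15 m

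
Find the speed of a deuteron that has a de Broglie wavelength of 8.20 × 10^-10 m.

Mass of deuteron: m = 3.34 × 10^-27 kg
2.42 × 10^2 m/s

From the de Broglie relation λ = h/(mv), we solve for v:

v = h/(mλ)
v = (6.626 × 10^-34 J·s) / (3.34 × 10^-27 kg × 8.20 × 10^-10 m)
v = 2.42 × 10^2 m/s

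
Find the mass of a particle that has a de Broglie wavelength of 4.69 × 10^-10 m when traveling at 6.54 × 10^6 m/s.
2.16 × 10^-31 kg

From the de Broglie relation λ = h/(mv), we solve for m:

m = h/(λv)
m = (6.626 × 10^-34 J·s) / (4.69 × 10^-10 m × 6.54 × 10^6 m/s)
m = 2.16 × 10^-31 kg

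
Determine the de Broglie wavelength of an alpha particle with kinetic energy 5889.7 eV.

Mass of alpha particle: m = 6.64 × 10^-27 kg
1.87 × 10^-13 m

Using λ = h/√(2mKE):

First convert KE to Joules: KE = 5889.7 eV = 9.436 × 10^-16 J

λ = h/√(2mKE)
λ = (6.626 × 10^-34 J·s) / √(2 × 6.64 × 10^-27 kg × 9.436 × 10^-16 J)
λ = 1.87 × 10^-13 m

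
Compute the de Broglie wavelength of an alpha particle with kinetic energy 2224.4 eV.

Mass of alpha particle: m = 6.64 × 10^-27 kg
3.05 × 10^-13 m

Using λ = h/√(2mKE):

First convert KE to Joules: KE = 2224.4 eV = 3.564 × 10^-16 J

λ = h/√(2mKE)
λ = (6.626 × 10^-34 J·s) / √(2 × 6.64 × 10^-27 kg × 3.564 × 10^-16 J)
λ = 3.05 × 10^-13 m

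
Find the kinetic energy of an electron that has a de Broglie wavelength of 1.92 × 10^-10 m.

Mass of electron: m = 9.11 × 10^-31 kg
6.54 × 10^-18 J (or 40.8 eV)

From λ = h/√(2mKE), we solve for KE:

λ² = h²/(2mKE)
KE = h²/(2mλ²)
KE = (6.626 × 10^-34 J·s)² / (2 × 9.11 × 10^-31 kg × (1.92 × 10^-10 m)²)
KE = 6.54 × 10^-18 J
KE = 40.8 eV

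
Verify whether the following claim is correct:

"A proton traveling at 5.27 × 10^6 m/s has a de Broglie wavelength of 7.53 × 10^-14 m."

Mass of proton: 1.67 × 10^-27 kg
True

The claim is correct.

Using λ = h/(mv):
λ = (6.626 × 10^-34 J·s) / (1.67 × 10^-27 kg × 5.27 × 10^6 m/s)
λ = 7.53 × 10^-14 m

This matches the claimed value.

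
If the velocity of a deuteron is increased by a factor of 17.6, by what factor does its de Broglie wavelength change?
The wavelength decreases by a factor of 17.6.

From λ = h/(mv), the wavelength is inversely proportional to velocity:

λ ∝ 1/v

If v → 17.6v, then λ → λ/17.6

When velocity is increased by a factor of 17.6, the wavelength decreases by a factor of 17.6.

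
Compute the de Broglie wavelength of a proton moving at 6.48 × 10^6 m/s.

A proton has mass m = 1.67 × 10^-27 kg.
6.12 × 10^-14 m

Using the de Broglie relation λ = h/(mv):

λ = h/(mv)
λ = (6.626 × 10^-34 J·s) / (1.67 × 10^-27 kg × 6.48 × 10^6 m/s)
λ = 6.12 × 10^-14 m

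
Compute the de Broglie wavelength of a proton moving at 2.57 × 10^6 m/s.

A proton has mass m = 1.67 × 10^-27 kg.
1.54 × 10^-13 m

Using the de Broglie relation λ = h/(mv):

λ = h/(mv)
λ = (6.626 × 10^-34 J·s) / (1.67 × 10^-27 kg × 2.57 × 10^6 m/s)
λ = 1.54 × 10^-13 m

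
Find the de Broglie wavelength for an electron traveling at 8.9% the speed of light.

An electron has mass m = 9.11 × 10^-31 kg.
2.73 × 10^-11 m

Using the de Broglie relation λ = h/(mv):

v = 8.9% × c = 2.668 × 10^7 m/s

λ = h/(mv)
λ = (6.626 × 10^-34 J·s) / (9.11 × 10^-31 kg × 2.668 × 10^7 m/s)
λ = 2.73 × 10^-11 m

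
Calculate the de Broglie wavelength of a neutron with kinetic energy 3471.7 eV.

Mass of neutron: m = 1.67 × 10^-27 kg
4.86 × 10^-13 m

Using λ = h/√(2mKE):

First convert KE to Joules: KE = 3471.7 eV = 5.562 × 10^-16 J

λ = h/√(2mKE)
λ = (6.626 × 10^-34 J·s) / √(2 × 1.67 × 10^-27 kg × 5.562 × 10^-16 J)
λ = 4.86 × 10^-13 m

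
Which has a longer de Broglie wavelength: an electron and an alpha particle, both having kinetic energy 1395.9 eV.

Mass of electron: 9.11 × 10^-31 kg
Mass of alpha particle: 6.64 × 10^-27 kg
The electron has the longer wavelength.

Using λ = h/√(2mKE):

For electron: λ₁ = h/√(2m₁KE) = 3.28 × 10^-11 m
For alpha particle: λ₂ = h/√(2m₂KE) = 3.84 × 10^-13 m

Since λ ∝ 1/√m at constant kinetic energy, the lighter particle has the longer wavelength.

The electron has the longer de Broglie wavelength.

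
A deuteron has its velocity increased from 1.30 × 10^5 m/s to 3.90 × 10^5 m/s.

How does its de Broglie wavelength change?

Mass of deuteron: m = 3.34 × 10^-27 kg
The wavelength decreases by a factor of 3.

Using λ = h/(mv):

Initial wavelength: λ₁ = h/(mv₁) = 1.53 × 10^-12 m
Final wavelength: λ₂ = h/(mv₂) = 5.09 × 10^-13 m

Since λ ∝ 1/v, when velocity increases by a factor of 3, the wavelength decreases by a factor of 3.

λ₂/λ₁ = v₁/v₂ = 1/3

The wavelength decreases by a factor of 3.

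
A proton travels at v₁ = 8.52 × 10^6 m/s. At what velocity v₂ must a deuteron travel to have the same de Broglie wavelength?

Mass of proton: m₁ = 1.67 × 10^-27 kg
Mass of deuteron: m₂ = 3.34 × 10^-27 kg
v₂ = 4.26 × 10^6 m/s

For equal de Broglie wavelengths: λ₁ = λ₂

h/(m₁v₁) = h/(m₂v₂)
m₁v₁ = m₂v₂
v₂ = v₁ · (m₁/m₂)

v₂ = 8.52 × 10^6 m/s × (1.67 × 10^-27 kg / 3.34 × 10^-27 kg)
v₂ = 4.26 × 10^6 m/s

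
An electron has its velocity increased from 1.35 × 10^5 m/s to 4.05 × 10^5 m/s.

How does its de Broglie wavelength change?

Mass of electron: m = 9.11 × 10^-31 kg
The wavelength decreases by a factor of 3.

Using λ = h/(mv):

Initial wavelength: λ₁ = h/(mv₁) = 5.39 × 10^-9 m
Final wavelength: λ₂ = h/(mv₂) = 1.80 × 10^-9 m

Since λ ∝ 1/v, when velocity increases by a factor of 3, the wavelength decreases by a factor of 3.

λ₂/λ₁ = v₁/v₂ = 1/3

The wavelength decreases by a factor of 3.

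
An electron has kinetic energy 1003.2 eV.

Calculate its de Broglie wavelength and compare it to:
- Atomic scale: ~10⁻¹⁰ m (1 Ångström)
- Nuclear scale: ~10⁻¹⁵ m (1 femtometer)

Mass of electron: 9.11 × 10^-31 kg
λ = 3.87 × 10^-11 m, which is between nuclear and atomic scales.

Using λ = h/√(2mKE):

KE = 1003.2 eV = 1.607 × 10^-16 J

λ = h/√(2mKE)
λ = (6.626 × 10^-34 J·s) / √(2 × 9.11 × 10^-31 kg × 1.607 × 10^-16 J)
λ = 3.87 × 10^-11 m

Comparison:
- Atomic scale (10⁻¹⁰ m): λ is 0.39× this size
- Nuclear scale (10⁻¹⁵ m): λ is 3.9e+04× this size

The wavelength is between nuclear and atomic scales.

This wavelength is appropriate for probing atomic structure but too large for nuclear physics experiments.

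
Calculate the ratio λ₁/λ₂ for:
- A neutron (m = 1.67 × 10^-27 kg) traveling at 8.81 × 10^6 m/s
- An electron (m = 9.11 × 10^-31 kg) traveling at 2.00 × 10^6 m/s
λ₁/λ₂ = 1.24 × 10^-4

Using λ = h/(mv):

λ₁ = h/(m₁v₁) = 4.50 × 10^-14 m
λ₂ = h/(m₂v₂) = 3.64 × 10^-10 m

Ratio λ₁/λ₂ = (m₂v₂)/(m₁v₁)
         = (9.11 × 10^-31 kg × 2.00 × 10^6 m/s) / (1.67 × 10^-27 kg × 8.81 × 10^6 m/s)
         = 1.24 × 10^-4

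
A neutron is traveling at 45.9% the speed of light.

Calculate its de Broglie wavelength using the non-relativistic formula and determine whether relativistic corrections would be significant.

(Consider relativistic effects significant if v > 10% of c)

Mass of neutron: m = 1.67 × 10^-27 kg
Yes, relativistic corrections are needed.

Using the non-relativistic de Broglie formula λ = h/(mv):

v = 45.9% × c = 1.376 × 10^8 m/s

λ = h/(mv)
λ = (6.626 × 10^-34 J·s) / (1.67 × 10^-27 kg × 1.376 × 10^8 m/s)
λ = 2.88 × 10^-15 m

Since v = 45.9% of c > 10% of c, relativistic corrections ARE significant and the actual wavelength would differ from this non-relativistic estimate.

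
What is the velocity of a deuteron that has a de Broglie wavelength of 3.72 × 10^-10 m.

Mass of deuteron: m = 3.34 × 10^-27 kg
5.33 × 10^2 m/s

From the de Broglie relation λ = h/(mv), we solve for v:

v = h/(mλ)
v = (6.626 × 10^-34 J·s) / (3.34 × 10^-27 kg × 3.72 × 10^-10 m)
v = 5.33 × 10^2 m/s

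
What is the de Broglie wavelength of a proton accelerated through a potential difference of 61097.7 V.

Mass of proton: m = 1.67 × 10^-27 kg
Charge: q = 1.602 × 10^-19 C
1.16 × 10^-13 m

When a particle is accelerated through voltage V, it gains kinetic energy KE = qV.

The de Broglie wavelength is then λ = h/√(2mqV):

λ = h/√(2mqV)
λ = (6.626 × 10^-34 J·s) / √(2 × 1.67 × 10^-27 kg × 1.602 × 10^-19 C × 61097.7 V)
λ = 1.16 × 10^-13 m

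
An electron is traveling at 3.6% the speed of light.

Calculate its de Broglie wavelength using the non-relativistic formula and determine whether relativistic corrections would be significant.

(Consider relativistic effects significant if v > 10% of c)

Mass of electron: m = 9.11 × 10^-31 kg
No, relativistic corrections are not needed.

Using the non-relativistic de Broglie formula λ = h/(mv):

v = 3.6% × c = 1.079 × 10^7 m/s

λ = h/(mv)
λ = (6.626 × 10^-34 J·s) / (9.11 × 10^-31 kg × 1.079 × 10^7 m/s)
λ = 6.74 × 10^-11 m

Since v = 3.6% of c < 10% of c, relativistic corrections are NOT significant and this non-relativistic result is a good approximation.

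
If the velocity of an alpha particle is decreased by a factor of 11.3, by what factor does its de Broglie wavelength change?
The wavelength increases by a factor of 11.3.

From λ = h/(mv), the wavelength is inversely proportional to velocity:

λ ∝ 1/v

If v → v/11.3, then λ → 11.3λ

When velocity is decreased by a factor of 11.3, the wavelength increases by a factor of 11.3.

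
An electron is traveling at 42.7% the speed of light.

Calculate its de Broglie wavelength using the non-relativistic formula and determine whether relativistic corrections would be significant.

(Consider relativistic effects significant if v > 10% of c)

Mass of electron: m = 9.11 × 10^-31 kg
Yes, relativistic corrections are needed.

Using the non-relativistic de Broglie formula λ = h/(mv):

v = 42.7% × c = 1.280 × 10^8 m/s

λ = h/(mv)
λ = (6.626 × 10^-34 J·s) / (9.11 × 10^-31 kg × 1.280 × 10^8 m/s)
λ = 5.68 × 10^-12 m

Since v = 42.7% of c > 10% of c, relativistic corrections ARE significant and the actual wavelength would differ from this non-relativistic estimate.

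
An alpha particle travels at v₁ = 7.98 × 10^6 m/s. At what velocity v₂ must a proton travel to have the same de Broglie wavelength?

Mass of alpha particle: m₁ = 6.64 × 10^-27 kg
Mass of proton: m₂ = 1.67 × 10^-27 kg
v₂ = 3.17 × 10^7 m/s

For equal de Broglie wavelengths: λ₁ = λ₂

h/(m₁v₁) = h/(m₂v₂)
m₁v₁ = m₂v₂
v₂ = v₁ · (m₁/m₂)

v₂ = 7.98 × 10^6 m/s × (6.64 × 10^-27 kg / 1.67 × 10^-27 kg)
v₂ = 3.17 × 10^7 m/s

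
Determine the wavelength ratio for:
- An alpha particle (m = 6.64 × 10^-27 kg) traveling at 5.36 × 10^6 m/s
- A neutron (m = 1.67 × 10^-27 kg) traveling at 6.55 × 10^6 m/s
λ₁/λ₂ = 0.307

Using λ = h/(mv):

λ₁ = h/(m₁v₁) = 1.86 × 10^-14 m
λ₂ = h/(m₂v₂) = 6.06 × 10^-14 m

Ratio λ₁/λ₂ = (m₂v₂)/(m₁v₁)
         = (1.67 × 10^-27 kg × 6.55 × 10^6 m/s) / (6.64 × 10^-27 kg × 5.36 × 10^6 m/s)
         = 0.307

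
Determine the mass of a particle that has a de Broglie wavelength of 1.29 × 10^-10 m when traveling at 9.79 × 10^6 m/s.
5.25 × 10^-31 kg

From the de Broglie relation λ = h/(mv), we solve for m:

m = h/(λv)
m = (6.626 × 10^-34 J·s) / (1.29 × 10^-10 m × 9.79 × 10^6 m/s)
m = 5.25 × 10^-31 kg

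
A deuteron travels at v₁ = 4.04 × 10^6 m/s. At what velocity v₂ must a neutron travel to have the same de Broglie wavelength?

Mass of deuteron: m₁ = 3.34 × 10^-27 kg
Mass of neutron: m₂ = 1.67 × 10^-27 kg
v₂ = 8.08 × 10^6 m/s

For equal de Broglie wavelengths: λ₁ = λ₂

h/(m₁v₁) = h/(m₂v₂)
m₁v₁ = m₂v₂
v₂ = v₁ · (m₁/m₂)

v₂ = 4.04 × 10^6 m/s × (3.34 × 10^-27 kg / 1.67 × 10^-27 kg)
v₂ = 8.08 × 10^6 m/s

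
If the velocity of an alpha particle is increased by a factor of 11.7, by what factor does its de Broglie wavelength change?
The wavelength decreases by a factor of 11.7.

From λ = h/(mv), the wavelength is inversely proportional to velocity:

λ ∝ 1/v

If v → 11.7v, then λ → λ/11.7

When velocity is increased by a factor of 11.7, the wavelength decreases by a factor of 11.7.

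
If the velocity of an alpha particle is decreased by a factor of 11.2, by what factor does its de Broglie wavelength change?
The wavelength increases by a factor of 11.2.

From λ = h/(mv), the wavelength is inversely proportional to velocity:

λ ∝ 1/v

If v → v/11.2, then λ → 11.2λ

When velocity is decreased by a factor of 11.2, the wavelength increases by a factor of 11.2.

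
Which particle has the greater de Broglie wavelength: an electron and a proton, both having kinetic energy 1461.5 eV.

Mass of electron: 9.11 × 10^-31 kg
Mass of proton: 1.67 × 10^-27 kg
The electron has the longer wavelength.

Using λ = h/√(2mKE):

For electron: λ₁ = h/√(2m₁KE) = 3.21 × 10^-11 m
For proton: λ₂ = h/√(2m₂KE) = 7.49 × 10^-13 m

Since λ ∝ 1/√m at constant kinetic energy, the lighter particle has the longer wavelength.

The electron has the longer de Broglie wavelength.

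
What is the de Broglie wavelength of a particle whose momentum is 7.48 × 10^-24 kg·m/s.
8.86 × 10^-11 m

Using the de Broglie relation λ = h/p:

λ = h/p
λ = (6.626 × 10^-34 J·s) / (7.48 × 10^-24 kg·m/s)
λ = 8.86 × 10^-11 m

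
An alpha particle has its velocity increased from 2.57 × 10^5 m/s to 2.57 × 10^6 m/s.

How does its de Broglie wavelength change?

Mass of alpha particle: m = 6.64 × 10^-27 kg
The wavelength decreases by a factor of 10.

Using λ = h/(mv):

Initial wavelength: λ₁ = h/(mv₁) = 3.88 × 10^-13 m
Final wavelength: λ₂ = h/(mv₂) = 3.88 × 10^-14 m

Since λ ∝ 1/v, when velocity increases by a factor of 10, the wavelength decreases by a factor of 10.

λ₂/λ₁ = v₁/v₂ = 1/10

The wavelength decreases by a factor of 10.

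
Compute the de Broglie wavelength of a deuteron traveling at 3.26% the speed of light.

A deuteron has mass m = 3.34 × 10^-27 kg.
2.03 × 10^-14 m

Using the de Broglie relation λ = h/(mv):

v = 3.26% × c = 9.773 × 10^6 m/s

λ = h/(mv)
λ = (6.626 × 10^-34 J·s) / (3.34 × 10^-27 kg × 9.773 × 10^6 m/s)
λ = 2.03 × 10^-14 m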